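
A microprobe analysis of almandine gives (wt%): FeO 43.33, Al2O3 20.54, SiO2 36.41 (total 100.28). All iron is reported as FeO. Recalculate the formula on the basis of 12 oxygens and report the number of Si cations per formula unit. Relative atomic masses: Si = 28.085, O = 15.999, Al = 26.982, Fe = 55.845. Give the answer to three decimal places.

3.006 Si apfu

FeO (M=71.844): mol = 0.60311; Fe = 0.60311, O = 0.60311.
Al2O3 (M=101.961): mol = 0.20145; Al = 0.40290, O = 0.60435.
SiO2 (M=60.083): mol = 0.60600; Si = 0.60600, O = 1.21200.
ΣO = 2.41946; factor = 12/ΣO = 4.95978.
Si apfu = 0.60600 × 4.95978 = 3.006.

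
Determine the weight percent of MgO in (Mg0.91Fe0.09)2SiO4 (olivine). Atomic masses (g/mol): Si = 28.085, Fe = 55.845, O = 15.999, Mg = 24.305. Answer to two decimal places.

50.12 wt%

Formula mass = 146.368 g/mol.
1.82 Mg → 1.8200 mol MgO per formula unit; M(MgO) = 40.304, so MgO mass = 73.353 g.
73.353/146.368 × 100 = 50.12 wt%.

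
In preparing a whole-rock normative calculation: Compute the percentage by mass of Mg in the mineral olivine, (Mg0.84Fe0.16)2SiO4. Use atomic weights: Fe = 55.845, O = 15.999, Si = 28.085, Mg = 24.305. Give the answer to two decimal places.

27.08 mass %

M((Mg0.84Fe0.16)2SiO4) = 150.784 g/mol.
Mg contributes 1.68 × 24.305 = 40.832 g per mole.
40.832/150.784 = 0.2708 → 27.08%.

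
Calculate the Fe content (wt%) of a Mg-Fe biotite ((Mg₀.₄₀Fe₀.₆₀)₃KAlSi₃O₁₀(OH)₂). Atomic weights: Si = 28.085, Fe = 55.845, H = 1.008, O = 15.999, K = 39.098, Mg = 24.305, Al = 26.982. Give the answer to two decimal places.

21.21 wt%

M((Mg₀.₄₀Fe₀.₆₀)₃KAlSi₃O₁₀(OH)₂) = 474.026 g/mol.
Fe contributes 1.80 × 55.845 = 100.521 g per mole.
100.521/474.026 = 0.2121 → 21.21%.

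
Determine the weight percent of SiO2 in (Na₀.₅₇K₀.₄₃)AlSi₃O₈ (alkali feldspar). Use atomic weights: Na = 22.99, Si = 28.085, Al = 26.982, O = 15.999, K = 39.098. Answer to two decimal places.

Formula mass = 269.145 g/mol.
3 Si → 3.0000 mol SiO2 per formula unit; M(SiO2) = 60.083, so SiO2 mass = 180.249 g.
180.249/269.145 × 100 = 66.97 wt%.

66.97 wt%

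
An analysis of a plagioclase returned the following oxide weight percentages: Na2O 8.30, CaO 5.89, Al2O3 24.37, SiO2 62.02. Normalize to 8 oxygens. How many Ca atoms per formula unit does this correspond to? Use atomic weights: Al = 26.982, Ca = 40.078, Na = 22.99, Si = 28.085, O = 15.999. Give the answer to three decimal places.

0.278 Ca apfu

Na2O (M=61.979): mol = 0.13392; Na = 0.26784, O = 0.13392.
CaO (M=56.077): mol = 0.10503; Ca = 0.10503, O = 0.10503.
Al2O3 (M=101.961): mol = 0.23901; Al = 0.47802, O = 0.71703.
SiO2 (M=60.083): mol = 1.03224; Si = 1.03224, O = 2.06448.
ΣO = 3.02046; factor = 8/ΣO = 2.64860.
Ca apfu = 0.10503 × 2.64860 = 0.278.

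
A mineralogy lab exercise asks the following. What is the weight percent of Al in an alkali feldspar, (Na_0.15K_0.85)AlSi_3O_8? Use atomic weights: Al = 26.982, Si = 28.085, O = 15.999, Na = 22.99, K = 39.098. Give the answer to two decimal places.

9.78 mass %

Formula mass = 0.15×22.99 + 0.85×39.098 + 1×26.982 + 3×28.085 + 8×15.999 = 275.911 g/mol, of which 26.982 g is Al.
So Al makes up 26.982/275.911 = 0.0978 of the mass, i.e. 9.78%.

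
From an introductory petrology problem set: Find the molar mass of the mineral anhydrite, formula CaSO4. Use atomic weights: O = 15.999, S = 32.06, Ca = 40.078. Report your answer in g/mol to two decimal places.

The formula mass is the sum 1×40.078 + 1×32.06 + 4×15.999.

136.13 g/mol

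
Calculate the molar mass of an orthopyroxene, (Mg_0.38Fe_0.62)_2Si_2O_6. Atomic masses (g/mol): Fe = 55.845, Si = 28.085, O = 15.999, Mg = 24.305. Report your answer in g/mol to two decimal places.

Mg: 0.76 × 24.305 = 18.4718
Fe: 1.24 × 55.845 = 69.2478
Si: 2 × 28.085 = 56.1700
O: 6 × 15.999 = 95.9940
Summing the contributions gives the formula mass.

239.88 g/mol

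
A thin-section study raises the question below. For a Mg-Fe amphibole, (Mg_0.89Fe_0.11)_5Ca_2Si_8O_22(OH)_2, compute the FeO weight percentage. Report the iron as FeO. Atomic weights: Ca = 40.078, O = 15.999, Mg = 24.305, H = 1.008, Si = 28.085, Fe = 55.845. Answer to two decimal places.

4.76 wt%

M((Mg_0.89Fe_0.11)_5Ca_2Si_8O_22(OH)_2) = 829.700 g/mol; M(FeO) = 71.844 g/mol.
Moles FeO per formula unit = 0.55 Fe ÷ 1 = 0.5500.
FeO fraction = (0.5500 × 71.844) / 829.700 = 39.514/829.700 = 0.0476.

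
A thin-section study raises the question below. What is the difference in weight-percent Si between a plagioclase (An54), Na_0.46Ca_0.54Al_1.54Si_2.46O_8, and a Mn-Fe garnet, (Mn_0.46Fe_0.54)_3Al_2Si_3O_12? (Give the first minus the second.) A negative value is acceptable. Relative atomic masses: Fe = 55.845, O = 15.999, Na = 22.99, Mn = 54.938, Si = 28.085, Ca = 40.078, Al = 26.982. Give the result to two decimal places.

8.54 percentage points

First mineral: 69.089 g Si in 270.851 g formula = 25.51 wt% Si.
Second mineral: 84.255 g Si in 496.490 g formula = 16.97 wt% Si.
25.51% − 16.97% gives a difference of 8.54 percentage points.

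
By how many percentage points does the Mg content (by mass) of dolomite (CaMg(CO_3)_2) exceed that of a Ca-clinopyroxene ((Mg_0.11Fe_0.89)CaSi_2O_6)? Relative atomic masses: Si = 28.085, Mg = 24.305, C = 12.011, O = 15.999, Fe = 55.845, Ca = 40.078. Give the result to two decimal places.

12.09 percentage points

Mg in CaMg(CO_3)_2: molar mass 184.399 g/mol; 1×24.305 = 24.305 g → 13.18 wt%.
Mg in (Mg_0.11Fe_0.89)CaSi_2O_6: molar mass 244.618 g/mol; 0.11×24.305 = 2.674 g → 1.09 wt%.
Difference = 13.18 − 1.09 = 12.09 percentage points.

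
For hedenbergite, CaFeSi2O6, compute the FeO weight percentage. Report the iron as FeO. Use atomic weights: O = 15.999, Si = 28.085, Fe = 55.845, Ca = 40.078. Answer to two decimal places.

28.96 wt%

Formula mass = 248.087 g/mol.
1 Fe → 1.0000 mol FeO per formula unit; M(FeO) = 71.844, so FeO mass = 71.844 g.
71.844/248.087 × 100 = 28.96 wt%.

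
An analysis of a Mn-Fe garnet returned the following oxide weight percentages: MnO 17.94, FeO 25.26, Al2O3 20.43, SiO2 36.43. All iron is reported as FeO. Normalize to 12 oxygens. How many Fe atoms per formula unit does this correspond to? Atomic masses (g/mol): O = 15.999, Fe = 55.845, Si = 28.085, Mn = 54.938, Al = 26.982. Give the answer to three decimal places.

MnO: 17.94/70.937 = 0.25290 mol → 0.25290 mol Mn, 0.25290 mol O.
FeO: 25.26/71.844 = 0.35160 mol → 0.35160 mol Fe, 0.35160 mol O.
Al2O3: 20.43/101.961 = 0.20037 mol → 0.40074 mol Al, 0.60111 mol O.
SiO2: 36.43/60.083 = 0.60633 mol → 0.60633 mol Si, 1.21266 mol O.
Total oxygen = 2.41827 mol. Normalization factor = 12/2.41827 = 4.96223.
Fe per 12 O = 0.35160 × 4.96223 = 1.745.

1.745 Fe apfu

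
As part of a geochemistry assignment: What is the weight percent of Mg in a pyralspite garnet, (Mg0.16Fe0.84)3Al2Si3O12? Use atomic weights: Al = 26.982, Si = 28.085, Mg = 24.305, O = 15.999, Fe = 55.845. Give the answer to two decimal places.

2.42 wt%

Molar mass of (Mg0.16Fe0.84)3Al2Si3O12: 0.48×24.305 + 2.52×55.845 + 2×26.982 + 3×28.085 + 12×15.999 = 482.603 g/mol.
Mass of Mg per formula unit: 0.48 × 24.305 = 11.666 g.
Weight fraction Mg = 11.666 / 482.603 = 0.0242.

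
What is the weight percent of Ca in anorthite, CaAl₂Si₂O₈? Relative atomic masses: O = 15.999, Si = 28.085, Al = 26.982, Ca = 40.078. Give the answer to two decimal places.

14.41 weight percent

M(CaAl₂Si₂O₈) = 278.204 g/mol.
Ca contributes 1 × 40.078 = 40.078 g per mole.
40.078/278.204 = 0.1441 → 14.41%.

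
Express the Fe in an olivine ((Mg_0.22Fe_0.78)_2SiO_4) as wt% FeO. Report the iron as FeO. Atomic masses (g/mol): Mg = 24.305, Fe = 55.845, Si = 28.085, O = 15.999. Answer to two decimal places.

59.02 wt%

M((Mg_0.22Fe_0.78)_2SiO_4) = 189.893 g/mol; M(FeO) = 71.844 g/mol.
Moles FeO per formula unit = 1.56 Fe ÷ 1 = 1.5600.
FeO fraction = (1.5600 × 71.844) / 189.893 = 112.077/189.893 = 0.5902.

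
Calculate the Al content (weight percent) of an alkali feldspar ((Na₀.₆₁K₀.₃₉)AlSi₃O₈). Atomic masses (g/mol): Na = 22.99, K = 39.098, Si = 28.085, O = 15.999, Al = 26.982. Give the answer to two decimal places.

Formula mass = 0.61×22.99 + 0.39×39.098 + 1×26.982 + 3×28.085 + 8×15.999 = 268.501 g/mol, of which 26.982 g is Al.
So Al makes up 26.982/268.501 = 0.1005 of the mass, i.e. 10.05%.

10.05 weight percent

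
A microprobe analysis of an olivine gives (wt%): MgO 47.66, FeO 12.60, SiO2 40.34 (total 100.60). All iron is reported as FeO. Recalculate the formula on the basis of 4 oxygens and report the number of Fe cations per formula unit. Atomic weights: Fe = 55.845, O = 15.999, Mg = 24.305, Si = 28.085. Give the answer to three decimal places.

0.260 Fe apfu

MgO (M=40.304): mol = 1.18251; Mg = 1.18251, O = 1.18251.
FeO (M=71.844): mol = 0.17538; Fe = 0.17538, O = 0.17538.
SiO2 (M=60.083): mol = 0.67140; Si = 0.67140, O = 1.34280.
ΣO = 2.70069; factor = 4/ΣO = 1.48110.
Fe apfu = 0.17538 × 1.48110 = 0.260.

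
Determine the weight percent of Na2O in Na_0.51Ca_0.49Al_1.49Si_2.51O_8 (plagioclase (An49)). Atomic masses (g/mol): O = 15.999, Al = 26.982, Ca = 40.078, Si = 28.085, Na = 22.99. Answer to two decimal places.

5.85 wt%

M(Na_0.51Ca_0.49Al_1.49Si_2.51O_8) = 270.052 g/mol; M(Na2O) = 61.979 g/mol.
Moles Na2O per formula unit = 0.51 Na ÷ 2 = 0.2550.
Na2O fraction = (0.2550 × 61.979) / 270.052 = 15.805/270.052 = 0.0585.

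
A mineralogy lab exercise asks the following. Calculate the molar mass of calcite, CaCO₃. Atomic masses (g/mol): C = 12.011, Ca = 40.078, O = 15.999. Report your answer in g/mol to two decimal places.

100.09 g/mol

Ca: 1 × 40.078 = 40.0780
C: 1 × 12.011 = 12.0110
O: 3 × 15.999 = 47.9970
Summing the contributions gives the formula mass.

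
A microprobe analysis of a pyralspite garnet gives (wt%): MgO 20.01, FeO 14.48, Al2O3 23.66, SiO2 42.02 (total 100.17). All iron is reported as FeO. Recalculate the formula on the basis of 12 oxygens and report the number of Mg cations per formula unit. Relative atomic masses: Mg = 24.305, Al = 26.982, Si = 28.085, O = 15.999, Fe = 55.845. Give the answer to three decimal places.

MgO: 20.01/40.304 = 0.49648 mol → 0.49648 mol Mg, 0.49648 mol O.
FeO: 14.48/71.844 = 0.20155 mol → 0.20155 mol Fe, 0.20155 mol O.
Al2O3: 23.66/101.961 = 0.23205 mol → 0.46410 mol Al, 0.69615 mol O.
SiO2: 42.02/60.083 = 0.69937 mol → 0.69937 mol Si, 1.39874 mol O.
Total oxygen = 2.79292 mol. Normalization factor = 12/2.79292 = 4.29658.
Mg per 12 O = 0.49648 × 4.29658 = 2.133.

2.133 Mg apfu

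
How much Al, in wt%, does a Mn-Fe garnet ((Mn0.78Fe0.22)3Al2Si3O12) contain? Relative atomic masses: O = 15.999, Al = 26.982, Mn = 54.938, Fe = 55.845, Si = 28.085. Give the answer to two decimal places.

Molar mass of (Mn0.78Fe0.22)3Al2Si3O12: 2.34×54.938 + 0.66×55.845 + 2×26.982 + 3×28.085 + 12×15.999 = 495.620 g/mol.
Mass of Al per formula unit: 2 × 26.982 = 53.964 g.
Weight fraction Al = 53.964 / 495.620 = 0.1089.

10.89 wt%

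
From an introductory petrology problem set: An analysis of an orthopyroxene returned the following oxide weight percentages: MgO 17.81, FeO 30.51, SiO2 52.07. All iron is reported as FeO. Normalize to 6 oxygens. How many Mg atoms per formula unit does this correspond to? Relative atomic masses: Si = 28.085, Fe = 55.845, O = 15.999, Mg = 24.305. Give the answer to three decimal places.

17.81 wt% MgO ÷ 40.304 g/mol = 0.44189 mol, giving 0.44189 Mg and 0.44189 O.
30.51 wt% FeO ÷ 71.844 g/mol = 0.42467 mol, giving 0.42467 Fe and 0.42467 O.
52.07 wt% SiO2 ÷ 60.083 g/mol = 0.86663 mol, giving 0.86663 Si and 1.73326 O.
Oxygen sums to 2.59982; scaling by 6/2.59982 = 2.30785 puts the formula on 6 O.
Mg: 0.44189 × 2.30785 = 1.020 atoms per formula unit.

1.020 Mg apfu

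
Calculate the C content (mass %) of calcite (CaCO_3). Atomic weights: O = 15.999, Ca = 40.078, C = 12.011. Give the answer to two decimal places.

12.00 mass %

Formula mass = 1·40.078 + 1·12.011 + 3·15.999 = 100.086 g/mol, of which 12.011 g is C.
So C makes up 12.011/100.086 = 0.1200 of the mass, i.e. 12.00%.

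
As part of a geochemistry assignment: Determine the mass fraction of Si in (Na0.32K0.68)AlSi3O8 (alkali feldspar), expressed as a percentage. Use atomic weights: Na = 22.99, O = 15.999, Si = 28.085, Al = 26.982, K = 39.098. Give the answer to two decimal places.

Formula mass = 0.32*22.99 + 0.68*39.098 + 1*26.982 + 3*28.085 + 8*15.999 = 273.172 g/mol, of which 84.255 g is Si.
So Si makes up 84.255/273.172 = 0.3084 of the mass, i.e. 30.84%.

30.84 weight percent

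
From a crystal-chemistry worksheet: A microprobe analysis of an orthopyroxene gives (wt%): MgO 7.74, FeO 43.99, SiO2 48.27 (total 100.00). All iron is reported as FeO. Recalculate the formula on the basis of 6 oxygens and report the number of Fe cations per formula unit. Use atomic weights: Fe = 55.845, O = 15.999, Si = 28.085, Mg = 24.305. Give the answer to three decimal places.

1.524 Fe apfu

7.74 wt% MgO ÷ 40.304 g/mol = 0.19204 mol, giving 0.19204 Mg and 0.19204 O.
43.99 wt% FeO ÷ 71.844 g/mol = 0.61230 mol, giving 0.61230 Fe and 0.61230 O.
48.27 wt% SiO2 ÷ 60.083 g/mol = 0.80339 mol, giving 0.80339 Si and 1.60678 O.
Oxygen sums to 2.41112; scaling by 6/2.41112 = 2.48847 puts the formula on 6 O.
Fe: 0.61230 × 2.48847 = 1.524 atoms per formula unit.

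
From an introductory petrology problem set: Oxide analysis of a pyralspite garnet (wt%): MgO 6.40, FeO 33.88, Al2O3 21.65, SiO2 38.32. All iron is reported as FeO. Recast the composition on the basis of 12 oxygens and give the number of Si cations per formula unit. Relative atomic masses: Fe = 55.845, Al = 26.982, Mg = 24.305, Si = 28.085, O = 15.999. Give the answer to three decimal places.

6.40 wt% MgO ÷ 40.304 g/mol = 0.15879 mol, giving 0.15879 Mg and 0.15879 O.
33.88 wt% FeO ÷ 71.844 g/mol = 0.47158 mol, giving 0.47158 Fe and 0.47158 O.
21.65 wt% Al2O3 ÷ 101.961 g/mol = 0.21234 mol, giving 0.42468 Al and 0.63702 O.
38.32 wt% SiO2 ÷ 60.083 g/mol = 0.63778 mol, giving 0.63778 Si and 1.27556 O.
Oxygen sums to 2.54295; scaling by 12/2.54295 = 4.71893 puts the formula on 12 O.
Si: 0.63778 × 4.71893 = 3.010 atoms per formula unit.

3.010 Si apfu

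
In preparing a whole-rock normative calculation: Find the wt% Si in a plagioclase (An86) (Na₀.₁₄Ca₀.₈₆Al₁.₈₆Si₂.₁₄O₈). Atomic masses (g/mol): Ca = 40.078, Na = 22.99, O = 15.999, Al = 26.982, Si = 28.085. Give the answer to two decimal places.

21.78 wt%

M(Na₀.₁₄Ca₀.₈₆Al₁.₈₆Si₂.₁₄O₈) = 275.966 g/mol.
Si contributes 2.14 × 28.085 = 60.102 g per mole.
60.102/275.966 = 0.2178 → 21.78%.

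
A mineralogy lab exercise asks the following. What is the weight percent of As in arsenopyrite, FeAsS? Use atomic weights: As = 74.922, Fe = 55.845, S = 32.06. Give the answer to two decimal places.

Formula mass = 1*55.845 + 1*74.922 + 1*32.06 = 162.827 g/mol, of which 74.922 g is As.
So As makes up 74.922/162.827 = 0.4601 of the mass, i.e. 46.01%.

46.01 wt%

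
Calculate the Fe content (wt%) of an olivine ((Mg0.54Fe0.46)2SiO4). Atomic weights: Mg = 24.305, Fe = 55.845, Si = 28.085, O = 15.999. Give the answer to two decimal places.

30.27 wt%

Molar mass of (Mg0.54Fe0.46)2SiO4: 1.08×24.305 + 0.92×55.845 + 1×28.085 + 4×15.999 = 169.708 g/mol.
Mass of Fe per formula unit: 0.92 × 55.845 = 51.377 g.
Weight fraction Fe = 51.377 / 169.708 = 0.3027.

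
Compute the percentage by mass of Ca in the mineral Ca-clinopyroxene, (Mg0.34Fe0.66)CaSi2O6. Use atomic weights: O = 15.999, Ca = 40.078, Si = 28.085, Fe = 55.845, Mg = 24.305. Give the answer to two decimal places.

Molar mass of (Mg0.34Fe0.66)CaSi2O6: 0.34*24.305 + 0.66*55.845 + 1*40.078 + 2*28.085 + 6*15.999 = 237.363 g/mol.
Mass of Ca per formula unit: 1 × 40.078 = 40.078 g.
Weight fraction Ca = 40.078 / 237.363 = 0.1688.

16.88 mass %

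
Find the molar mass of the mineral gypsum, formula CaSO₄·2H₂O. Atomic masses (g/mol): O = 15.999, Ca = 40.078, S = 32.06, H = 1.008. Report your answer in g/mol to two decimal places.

Ca: 1 × 40.078 = 40.0780
S: 1 × 32.06 = 32.0600
O: 6 × 15.999 = 95.9940
H: 4 × 1.008 = 4.0320
Summing the contributions gives the formula mass.

172.16 g/mol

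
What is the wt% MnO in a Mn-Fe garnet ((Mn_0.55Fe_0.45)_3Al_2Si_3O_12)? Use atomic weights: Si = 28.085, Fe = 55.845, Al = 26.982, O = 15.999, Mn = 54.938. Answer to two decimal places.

23.59 wt%

M((Mn_0.55Fe_0.45)_3Al_2Si_3O_12) = 496.245 g/mol; M(MnO) = 70.937 g/mol.
Moles MnO per formula unit = 1.65 Mn ÷ 1 = 1.6500.
MnO fraction = (1.6500 × 70.937) / 496.245 = 117.046/496.245 = 0.2359.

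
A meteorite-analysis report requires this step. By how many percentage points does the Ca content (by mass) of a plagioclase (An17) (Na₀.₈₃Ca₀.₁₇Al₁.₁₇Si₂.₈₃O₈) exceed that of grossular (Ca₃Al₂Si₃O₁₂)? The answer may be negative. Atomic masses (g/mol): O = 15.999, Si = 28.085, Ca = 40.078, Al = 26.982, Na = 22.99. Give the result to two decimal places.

-24.12 percentage points

M(Na₀.₈₃Ca₀.₁₇Al₁.₁₇Si₂.₈₃O₈) = 264.936 g/mol, so wt% Ca = 6.813/264.936 × 100 = 2.57%.
M(Ca₃Al₂Si₃O₁₂) = 450.441 g/mol, so wt% Ca = 120.234/450.441 × 100 = 26.69%.
2.57 − 26.69 = -24.12 pp.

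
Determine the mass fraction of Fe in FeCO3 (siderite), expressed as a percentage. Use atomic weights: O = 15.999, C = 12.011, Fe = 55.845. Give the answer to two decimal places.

Formula mass = 1×55.845 + 1×12.011 + 3×15.999 = 115.853 g/mol, of which 55.845 g is Fe.
So Fe makes up 55.845/115.853 = 0.4820 of the mass, i.e. 48.20%.

48.20 weight percent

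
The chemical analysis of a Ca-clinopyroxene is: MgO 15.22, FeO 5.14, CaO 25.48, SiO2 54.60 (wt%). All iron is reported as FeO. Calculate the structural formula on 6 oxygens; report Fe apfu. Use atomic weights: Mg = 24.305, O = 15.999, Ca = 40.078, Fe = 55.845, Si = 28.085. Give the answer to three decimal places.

0.158 Fe apfu

15.22 wt% MgO ÷ 40.304 g/mol = 0.37763 mol, giving 0.37763 Mg and 0.37763 O.
5.14 wt% FeO ÷ 71.844 g/mol = 0.07154 mol, giving 0.07154 Fe and 0.07154 O.
25.48 wt% CaO ÷ 56.077 g/mol = 0.45438 mol, giving 0.45438 Ca and 0.45438 O.
54.60 wt% SiO2 ÷ 60.083 g/mol = 0.90874 mol, giving 0.90874 Si and 1.81748 O.
Oxygen sums to 2.72103; scaling by 6/2.72103 = 2.20505 puts the formula on 6 O.
Fe: 0.07154 × 2.20505 = 0.158 atoms per formula unit.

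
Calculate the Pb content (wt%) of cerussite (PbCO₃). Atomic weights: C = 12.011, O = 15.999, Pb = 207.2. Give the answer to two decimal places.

77.54 wt%

M(PbCO₃) = 267.208 g/mol.
Pb contributes 1 × 207.2 = 207.200 g per mole.
207.200/267.208 = 0.7754 → 77.54%.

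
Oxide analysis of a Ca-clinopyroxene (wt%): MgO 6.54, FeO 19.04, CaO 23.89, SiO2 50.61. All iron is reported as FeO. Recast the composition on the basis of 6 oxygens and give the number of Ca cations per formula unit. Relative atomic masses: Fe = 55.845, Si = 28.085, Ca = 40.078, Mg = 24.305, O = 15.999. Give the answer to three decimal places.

1.007 Ca apfu

MgO: 6.54/40.304 = 0.16227 mol → 0.16227 mol Mg, 0.16227 mol O.
FeO: 19.04/71.844 = 0.26502 mol → 0.26502 mol Fe, 0.26502 mol O.
CaO: 23.89/56.077 = 0.42602 mol → 0.42602 mol Ca, 0.42602 mol O.
SiO2: 50.61/60.083 = 0.84233 mol → 0.84233 mol Si, 1.68466 mol O.
Total oxygen = 2.53797 mol. Normalization factor = 6/2.53797 = 2.36409.
Ca per 6 O = 0.42602 × 2.36409 = 1.007.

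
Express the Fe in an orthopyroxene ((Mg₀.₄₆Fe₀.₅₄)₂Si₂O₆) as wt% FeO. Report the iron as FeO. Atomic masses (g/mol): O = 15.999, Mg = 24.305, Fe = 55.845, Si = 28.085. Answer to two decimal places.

33.04 wt%

Formula mass = 234.837 g/mol.
1.08 Fe → 1.0800 mol FeO per formula unit; M(FeO) = 71.844, so FeO mass = 77.592 g.
77.592/234.837 × 100 = 33.04 wt%.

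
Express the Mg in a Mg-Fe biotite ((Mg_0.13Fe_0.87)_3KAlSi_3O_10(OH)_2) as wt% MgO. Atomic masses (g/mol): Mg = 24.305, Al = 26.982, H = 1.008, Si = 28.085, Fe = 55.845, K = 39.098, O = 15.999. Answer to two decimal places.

Formula mass = 499.573 g/mol.
0.39 Mg → 0.3900 mol MgO per formula unit; M(MgO) = 40.304, so MgO mass = 15.719 g.
15.719/499.573 × 100 = 3.15 wt%.

3.15 wt%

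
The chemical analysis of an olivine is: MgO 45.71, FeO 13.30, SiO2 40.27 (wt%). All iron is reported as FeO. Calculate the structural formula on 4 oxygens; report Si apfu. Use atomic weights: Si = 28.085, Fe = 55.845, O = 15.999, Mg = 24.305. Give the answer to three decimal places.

MgO: 45.71/40.304 = 1.13413 mol → 1.13413 mol Mg, 1.13413 mol O.
FeO: 13.30/71.844 = 0.18512 mol → 0.18512 mol Fe, 0.18512 mol O.
SiO2: 40.27/60.083 = 0.67024 mol → 0.67024 mol Si, 1.34048 mol O.
Total oxygen = 2.65973 mol. Normalization factor = 4/2.65973 = 1.50391.
Si per 4 O = 0.67024 × 1.50391 = 1.008.

1.008 Si apfu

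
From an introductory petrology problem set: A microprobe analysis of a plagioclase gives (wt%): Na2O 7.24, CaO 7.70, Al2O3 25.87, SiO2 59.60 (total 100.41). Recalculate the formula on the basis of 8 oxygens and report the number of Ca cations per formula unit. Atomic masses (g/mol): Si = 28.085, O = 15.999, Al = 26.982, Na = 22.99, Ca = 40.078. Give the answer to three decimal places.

Na2O (M=61.979): mol = 0.11681; Na = 0.23362, O = 0.11681.
CaO (M=56.077): mol = 0.13731; Ca = 0.13731, O = 0.13731.
Al2O3 (M=101.961): mol = 0.25372; Al = 0.50744, O = 0.76116.
SiO2 (M=60.083): mol = 0.99196; Si = 0.99196, O = 1.98392.
ΣO = 2.99920; factor = 8/ΣO = 2.66738.
Ca apfu = 0.13731 × 2.66738 = 0.366.

0.366 Ca apfu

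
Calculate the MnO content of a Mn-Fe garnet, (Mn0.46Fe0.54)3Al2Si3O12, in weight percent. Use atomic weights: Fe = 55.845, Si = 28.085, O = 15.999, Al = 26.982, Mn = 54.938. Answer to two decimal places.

Molar mass of (Mn0.46Fe0.54)3Al2Si3O12 = 1.38*54.938 + 1.62*55.845 + 2*26.982 + 3*28.085 + 12*15.999 = 496.490 g/mol.
Each formula unit contains 1.38 Mn, equivalent to 1.38/1 = 1.3800 mol MnO.
M(MnO) = 1×54.938 + 1×15.999 = 70.937 g/mol.
Mass of MnO per formula unit = 1.3800 × 70.937 = 97.893 g.
MnO wt% = 97.893 / 496.490 × 100 = 19.72%.

19.72 wt%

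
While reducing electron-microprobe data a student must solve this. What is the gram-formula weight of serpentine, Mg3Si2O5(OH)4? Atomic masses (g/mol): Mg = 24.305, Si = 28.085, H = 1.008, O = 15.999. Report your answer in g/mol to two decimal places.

277.11 g/mol

M = 3·24.305 + 2·28.085 + 9·15.999 + 4·1.008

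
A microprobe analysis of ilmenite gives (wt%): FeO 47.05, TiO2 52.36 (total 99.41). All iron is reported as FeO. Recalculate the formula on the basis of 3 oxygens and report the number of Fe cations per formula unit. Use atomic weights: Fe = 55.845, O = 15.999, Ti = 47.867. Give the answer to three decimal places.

FeO (M=71.844): mol = 0.65489; Fe = 0.65489, O = 0.65489.
TiO2 (M=79.865): mol = 0.65561; Ti = 0.65561, O = 1.31122.
ΣO = 1.96611; factor = 3/ΣO = 1.52586.
Fe apfu = 0.65489 × 1.52586 = 0.999.

0.999 Fe apfu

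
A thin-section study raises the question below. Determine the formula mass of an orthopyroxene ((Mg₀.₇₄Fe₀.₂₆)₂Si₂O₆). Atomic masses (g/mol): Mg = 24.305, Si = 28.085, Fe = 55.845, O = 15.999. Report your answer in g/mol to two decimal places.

The formula mass is the sum 1.48·24.305 + 0.52·55.845 + 2·28.085 + 6·15.999.

217.17 g/mol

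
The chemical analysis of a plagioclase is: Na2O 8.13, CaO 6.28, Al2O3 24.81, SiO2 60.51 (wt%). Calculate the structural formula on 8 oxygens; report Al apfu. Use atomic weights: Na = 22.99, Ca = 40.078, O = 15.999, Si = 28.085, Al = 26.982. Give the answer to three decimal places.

Na2O (M=61.979): mol = 0.13117; Na = 0.26234, O = 0.13117.
CaO (M=56.077): mol = 0.11199; Ca = 0.11199, O = 0.11199.
Al2O3 (M=101.961): mol = 0.24333; Al = 0.48666, O = 0.72999.
SiO2 (M=60.083): mol = 1.00711; Si = 1.00711, O = 2.01422.
ΣO = 2.98737; factor = 8/ΣO = 2.67794.
Al apfu = 0.48666 × 2.67794 = 1.303.

1.303 Al apfu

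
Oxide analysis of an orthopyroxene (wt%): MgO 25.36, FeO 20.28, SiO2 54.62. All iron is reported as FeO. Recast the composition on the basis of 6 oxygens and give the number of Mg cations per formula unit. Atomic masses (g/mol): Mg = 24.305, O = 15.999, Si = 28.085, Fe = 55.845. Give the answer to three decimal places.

1.383 Mg apfu

MgO (M=40.304): mol = 0.62922; Mg = 0.62922, O = 0.62922.
FeO (M=71.844): mol = 0.28228; Fe = 0.28228, O = 0.28228.
SiO2 (M=60.083): mol = 0.90908; Si = 0.90908, O = 1.81816.
ΣO = 2.72966; factor = 6/ΣO = 2.19808.
Mg apfu = 0.62922 × 2.19808 = 1.383.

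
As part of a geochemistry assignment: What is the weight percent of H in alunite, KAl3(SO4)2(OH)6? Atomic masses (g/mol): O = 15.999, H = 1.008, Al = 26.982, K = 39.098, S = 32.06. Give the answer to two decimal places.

1.46 weight percent

M(KAl3(SO4)2(OH)6) = 414.198 g/mol.
H contributes 6 × 1.008 = 6.048 g per mole.
6.048/414.198 = 0.0146 → 1.46%.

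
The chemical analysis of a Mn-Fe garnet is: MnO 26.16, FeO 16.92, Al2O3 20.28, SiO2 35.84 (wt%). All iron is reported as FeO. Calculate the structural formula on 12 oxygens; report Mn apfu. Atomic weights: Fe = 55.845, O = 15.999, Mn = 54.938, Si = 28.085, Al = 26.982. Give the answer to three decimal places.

MnO (M=70.937): mol = 0.36878; Mn = 0.36878, O = 0.36878.
FeO (M=71.844): mol = 0.23551; Fe = 0.23551, O = 0.23551.
Al2O3 (M=101.961): mol = 0.19890; Al = 0.39780, O = 0.59670.
SiO2 (M=60.083): mol = 0.59651; Si = 0.59651, O = 1.19302.
ΣO = 2.39401; factor = 12/ΣO = 5.01251.
Mn apfu = 0.36878 × 5.01251 = 1.849.

1.849 Mn apfu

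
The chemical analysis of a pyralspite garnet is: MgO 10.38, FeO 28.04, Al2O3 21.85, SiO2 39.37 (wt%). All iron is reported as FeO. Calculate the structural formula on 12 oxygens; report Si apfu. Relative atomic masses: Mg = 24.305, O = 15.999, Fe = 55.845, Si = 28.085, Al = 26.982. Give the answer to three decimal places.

10.38 wt% MgO ÷ 40.304 g/mol = 0.25754 mol, giving 0.25754 Mg and 0.25754 O.
28.04 wt% FeO ÷ 71.844 g/mol = 0.39029 mol, giving 0.39029 Fe and 0.39029 O.
21.85 wt% Al2O3 ÷ 101.961 g/mol = 0.21430 mol, giving 0.42860 Al and 0.64290 O.
39.37 wt% SiO2 ÷ 60.083 g/mol = 0.65526 mol, giving 0.65526 Si and 1.31052 O.
Oxygen sums to 2.60125; scaling by 12/2.60125 = 4.61317 puts the formula on 12 O.
Si: 0.65526 × 4.61317 = 3.023 atoms per formula unit.

3.023 Si apfu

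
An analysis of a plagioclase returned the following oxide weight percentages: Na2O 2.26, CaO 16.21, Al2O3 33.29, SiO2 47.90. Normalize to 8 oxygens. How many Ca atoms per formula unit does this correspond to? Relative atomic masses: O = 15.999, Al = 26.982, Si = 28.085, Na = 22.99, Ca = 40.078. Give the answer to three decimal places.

2.26 wt% Na2O ÷ 61.979 g/mol = 0.03646 mol, giving 0.07292 Na and 0.03646 O.
16.21 wt% CaO ÷ 56.077 g/mol = 0.28907 mol, giving 0.28907 Ca and 0.28907 O.
33.29 wt% Al2O3 ÷ 101.961 g/mol = 0.32650 mol, giving 0.65300 Al and 0.97950 O.
47.90 wt% SiO2 ÷ 60.083 g/mol = 0.79723 mol, giving 0.79723 Si and 1.59446 O.
Oxygen sums to 2.89949; scaling by 8/2.89949 = 2.75911 puts the formula on 8 O.
Ca: 0.28907 × 2.75911 = 0.798 atoms per formula unit.

0.798 Ca apfu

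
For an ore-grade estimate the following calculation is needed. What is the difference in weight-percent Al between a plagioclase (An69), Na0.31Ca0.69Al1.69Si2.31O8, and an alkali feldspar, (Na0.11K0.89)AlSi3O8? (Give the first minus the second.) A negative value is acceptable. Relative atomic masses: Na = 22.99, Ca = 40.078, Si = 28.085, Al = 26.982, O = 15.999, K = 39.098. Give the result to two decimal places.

First mineral: 45.600 g Al in 273.249 g formula = 16.69 wt% Al.
Second mineral: 26.982 g Al in 276.555 g formula = 9.76 wt% Al.
16.69% − 9.76% gives a difference of 6.93 percentage points.

6.93 percentage points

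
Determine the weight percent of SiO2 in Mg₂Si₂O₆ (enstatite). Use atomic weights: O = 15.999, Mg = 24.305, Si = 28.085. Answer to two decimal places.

M(Mg₂Si₂O₆) = 200.774 g/mol; M(SiO2) = 60.083 g/mol.
Moles SiO2 per formula unit = 2 Si ÷ 1 = 2.0000.
SiO2 fraction = (2.0000 × 60.083) / 200.774 = 120.166/200.774 = 0.5985.

59.85 wt%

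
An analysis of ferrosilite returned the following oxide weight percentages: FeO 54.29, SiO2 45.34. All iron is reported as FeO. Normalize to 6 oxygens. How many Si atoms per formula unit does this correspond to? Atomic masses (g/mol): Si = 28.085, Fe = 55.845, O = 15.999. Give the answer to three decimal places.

1.999 Si apfu

54.29 wt% FeO ÷ 71.844 g/mol = 0.75567 mol, giving 0.75567 Fe and 0.75567 O.
45.34 wt% SiO2 ÷ 60.083 g/mol = 0.75462 mol, giving 0.75462 Si and 1.50924 O.
Oxygen sums to 2.26491; scaling by 6/2.26491 = 2.64911 puts the formula on 6 O.
Si: 0.75462 × 2.64911 = 1.999 atoms per formula unit.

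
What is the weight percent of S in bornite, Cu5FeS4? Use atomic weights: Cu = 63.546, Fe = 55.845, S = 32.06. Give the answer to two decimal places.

M(Cu5FeS4) = 501.815 g/mol.
S contributes 4 × 32.06 = 128.240 g per mole.
128.240/501.815 = 0.2556 → 25.56%.

25.56 mass %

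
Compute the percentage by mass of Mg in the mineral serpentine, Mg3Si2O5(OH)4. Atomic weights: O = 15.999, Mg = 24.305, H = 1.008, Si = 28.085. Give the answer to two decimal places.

M(Mg3Si2O5(OH)4) = 277.108 g/mol.
Mg contributes 3 × 24.305 = 72.915 g per mole.
72.915/277.108 = 0.2631 → 26.31%.

26.31 mass %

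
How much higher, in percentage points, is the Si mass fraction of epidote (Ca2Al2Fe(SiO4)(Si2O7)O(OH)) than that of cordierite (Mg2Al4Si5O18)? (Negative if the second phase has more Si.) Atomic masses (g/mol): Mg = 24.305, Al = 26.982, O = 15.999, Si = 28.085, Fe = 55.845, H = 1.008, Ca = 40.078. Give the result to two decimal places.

-6.57 percentage points

Si in Ca2Al2Fe(SiO4)(Si2O7)O(OH): molar mass 483.215 g/mol; 3×28.085 = 84.255 g → 17.44 wt%.
Si in Mg2Al4Si5O18: molar mass 584.945 g/mol; 5×28.085 = 140.425 g → 24.01 wt%.
Difference = 17.44 − 24.01 = -6.57 percentage points.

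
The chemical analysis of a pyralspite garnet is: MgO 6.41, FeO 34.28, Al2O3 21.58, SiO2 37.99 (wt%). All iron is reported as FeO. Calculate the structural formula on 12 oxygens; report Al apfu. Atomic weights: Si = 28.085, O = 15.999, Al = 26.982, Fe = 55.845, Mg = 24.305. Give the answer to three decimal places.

2.003 Al apfu

MgO (M=40.304): mol = 0.15904; Mg = 0.15904, O = 0.15904.
FeO (M=71.844): mol = 0.47714; Fe = 0.47714, O = 0.47714.
Al2O3 (M=101.961): mol = 0.21165; Al = 0.42330, O = 0.63495.
SiO2 (M=60.083): mol = 0.63229; Si = 0.63229, O = 1.26458.
ΣO = 2.53571; factor = 12/ΣO = 4.73240.
Al apfu = 0.42330 × 4.73240 = 2.003.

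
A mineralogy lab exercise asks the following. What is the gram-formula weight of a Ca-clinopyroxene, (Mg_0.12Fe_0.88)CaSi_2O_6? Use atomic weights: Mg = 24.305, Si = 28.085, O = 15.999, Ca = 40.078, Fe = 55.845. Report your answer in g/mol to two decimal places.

Mg: 0.12 × 24.305 = 2.9166
Fe: 0.88 × 55.845 = 49.1436
Ca: 1 × 40.078 = 40.0780
Si: 2 × 28.085 = 56.1700
O: 6 × 15.999 = 95.9940
Summing the contributions gives the formula mass.

244.30 g/mol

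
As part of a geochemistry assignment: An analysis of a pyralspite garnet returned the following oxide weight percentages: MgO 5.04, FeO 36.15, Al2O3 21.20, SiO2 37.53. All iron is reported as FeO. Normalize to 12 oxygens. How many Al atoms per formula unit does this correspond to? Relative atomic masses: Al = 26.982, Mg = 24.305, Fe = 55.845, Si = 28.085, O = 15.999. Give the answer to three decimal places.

5.04 wt% MgO ÷ 40.304 g/mol = 0.12505 mol, giving 0.12505 Mg and 0.12505 O.
36.15 wt% FeO ÷ 71.844 g/mol = 0.50317 mol, giving 0.50317 Fe and 0.50317 O.
21.20 wt% Al2O3 ÷ 101.961 g/mol = 0.20792 mol, giving 0.41584 Al and 0.62376 O.
37.53 wt% SiO2 ÷ 60.083 g/mol = 0.62464 mol, giving 0.62464 Si and 1.24928 O.
Oxygen sums to 2.50126; scaling by 12/2.50126 = 4.79758 puts the formula on 12 O.
Al: 0.41584 × 4.79758 = 1.995 atoms per formula unit.

1.995 Al apfu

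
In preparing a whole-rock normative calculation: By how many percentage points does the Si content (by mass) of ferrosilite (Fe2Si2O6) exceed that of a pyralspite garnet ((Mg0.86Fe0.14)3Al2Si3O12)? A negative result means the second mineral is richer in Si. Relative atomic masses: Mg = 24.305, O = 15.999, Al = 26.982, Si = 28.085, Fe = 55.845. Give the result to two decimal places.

Si in Fe2Si2O6: molar mass 263.854 g/mol; 2×28.085 = 56.170 g → 21.29 wt%.
Si in (Mg0.86Fe0.14)3Al2Si3O12: molar mass 416.369 g/mol; 3×28.085 = 84.255 g → 20.24 wt%.
Difference = 21.29 − 20.24 = 1.05 percentage points.

1.05 percentage points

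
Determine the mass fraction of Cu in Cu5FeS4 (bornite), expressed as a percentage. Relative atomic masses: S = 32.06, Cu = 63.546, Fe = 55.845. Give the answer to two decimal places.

Molar mass of Cu5FeS4: 5*63.546 + 1*55.845 + 4*32.06 = 501.815 g/mol.
Mass of Cu per formula unit: 5 × 63.546 = 317.730 g.
Weight fraction Cu = 317.730 / 501.815 = 0.6332.

63.32 wt%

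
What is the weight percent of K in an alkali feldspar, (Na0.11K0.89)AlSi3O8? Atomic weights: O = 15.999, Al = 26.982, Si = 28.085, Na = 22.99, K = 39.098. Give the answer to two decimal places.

Formula mass = 0.11×22.99 + 0.89×39.098 + 1×26.982 + 3×28.085 + 8×15.999 = 276.555 g/mol, of which 34.797 g is K.
So K makes up 34.797/276.555 = 0.1258 of the mass, i.e. 12.58%.

12.58 weight percent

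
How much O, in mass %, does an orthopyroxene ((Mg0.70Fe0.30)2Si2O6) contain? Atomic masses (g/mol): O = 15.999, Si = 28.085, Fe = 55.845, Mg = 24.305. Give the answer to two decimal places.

Formula mass = 1.40*24.305 + 0.60*55.845 + 2*28.085 + 6*15.999 = 219.698 g/mol, of which 95.994 g is O.
So O makes up 95.994/219.698 = 0.4369 of the mass, i.e. 43.69%.

43.69 mass %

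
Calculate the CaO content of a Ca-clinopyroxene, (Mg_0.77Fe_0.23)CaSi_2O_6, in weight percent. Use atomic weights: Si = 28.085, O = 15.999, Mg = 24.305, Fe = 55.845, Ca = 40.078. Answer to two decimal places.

Formula mass = 223.801 g/mol.
1 Ca → 1.0000 mol CaO per formula unit; M(CaO) = 56.077, so CaO mass = 56.077 g.
56.077/223.801 × 100 = 25.06 wt%.

25.06 wt%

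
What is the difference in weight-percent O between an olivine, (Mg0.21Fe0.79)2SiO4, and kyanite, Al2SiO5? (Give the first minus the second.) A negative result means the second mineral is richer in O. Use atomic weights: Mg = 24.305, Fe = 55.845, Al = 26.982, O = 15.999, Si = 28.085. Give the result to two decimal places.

-15.78 percentage points

First mineral: 63.996 g O in 190.524 g formula = 33.59 wt% O.
Second mineral: 79.995 g O in 162.044 g formula = 49.37 wt% O.
33.59% − 49.37% gives a difference of -15.78 percentage points.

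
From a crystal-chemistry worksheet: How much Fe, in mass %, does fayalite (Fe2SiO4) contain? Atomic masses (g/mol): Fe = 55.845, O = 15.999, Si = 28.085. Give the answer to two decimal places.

54.81 mass %

Formula mass = 2×55.845 + 1×28.085 + 4×15.999 = 203.771 g/mol, of which 111.690 g is Fe.
So Fe makes up 111.690/203.771 = 0.5481 of the mass, i.e. 54.81%.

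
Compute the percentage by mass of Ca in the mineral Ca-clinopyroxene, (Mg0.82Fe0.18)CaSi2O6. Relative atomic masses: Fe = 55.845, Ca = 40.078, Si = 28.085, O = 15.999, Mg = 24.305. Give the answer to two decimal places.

M((Mg0.82Fe0.18)CaSi2O6) = 222.224 g/mol.
Ca contributes 1 × 40.078 = 40.078 g per mole.
40.078/222.224 = 0.1803 → 18.03%.

18.03 weight percent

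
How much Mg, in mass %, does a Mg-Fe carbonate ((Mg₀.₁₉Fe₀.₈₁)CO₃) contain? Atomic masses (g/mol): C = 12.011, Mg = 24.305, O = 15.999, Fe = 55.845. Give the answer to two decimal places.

4.20 mass %

Formula mass = 0.19×24.305 + 0.81×55.845 + 1×12.011 + 3×15.999 = 109.860 g/mol, of which 4.618 g is Mg.
So Mg makes up 4.618/109.860 = 0.0420 of the mass, i.e. 4.20%.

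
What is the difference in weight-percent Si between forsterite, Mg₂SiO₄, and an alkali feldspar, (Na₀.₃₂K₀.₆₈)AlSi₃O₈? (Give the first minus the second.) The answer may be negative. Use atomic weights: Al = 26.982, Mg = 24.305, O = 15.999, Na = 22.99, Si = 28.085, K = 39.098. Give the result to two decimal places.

Si in Mg₂SiO₄: molar mass 140.691 g/mol; 1×28.085 = 28.085 g → 19.96 wt%.
Si in (Na₀.₃₂K₀.₆₈)AlSi₃O₈: molar mass 273.172 g/mol; 3×28.085 = 84.255 g → 30.84 wt%.
Difference = 19.96 − 30.84 = -10.88 percentage points.

-10.88 percentage points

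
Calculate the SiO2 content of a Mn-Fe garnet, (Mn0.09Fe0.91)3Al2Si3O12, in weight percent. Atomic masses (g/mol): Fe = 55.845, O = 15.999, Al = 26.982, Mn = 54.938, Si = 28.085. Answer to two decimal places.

Formula mass = 497.497 g/mol.
3 Si → 3.0000 mol SiO2 per formula unit; M(SiO2) = 60.083, so SiO2 mass = 180.249 g.
180.249/497.497 × 100 = 36.23 wt%.

36.23 wt%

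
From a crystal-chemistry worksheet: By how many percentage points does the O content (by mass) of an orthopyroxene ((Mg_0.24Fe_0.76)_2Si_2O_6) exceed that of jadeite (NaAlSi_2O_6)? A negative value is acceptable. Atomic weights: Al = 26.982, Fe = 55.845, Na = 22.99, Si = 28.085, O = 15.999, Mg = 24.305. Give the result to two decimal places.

M((Mg_0.24Fe_0.76)_2Si_2O_6) = 248.715 g/mol, so wt% O = 95.994/248.715 × 100 = 38.60%.
M(NaAlSi_2O_6) = 202.136 g/mol, so wt% O = 95.994/202.136 × 100 = 47.49%.
38.60 − 47.49 = -8.89 pp.

-8.89 percentage points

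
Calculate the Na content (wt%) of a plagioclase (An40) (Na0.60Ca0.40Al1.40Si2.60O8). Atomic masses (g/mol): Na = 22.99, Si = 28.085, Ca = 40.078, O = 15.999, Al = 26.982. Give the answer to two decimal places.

5.14 wt%

Molar mass of Na0.60Ca0.40Al1.40Si2.60O8: 0.60*22.99 + 0.40*40.078 + 1.40*26.982 + 2.60*28.085 + 8*15.999 = 268.613 g/mol.
Mass of Na per formula unit: 0.60 × 22.99 = 13.794 g.
Weight fraction Na = 13.794 / 268.613 = 0.0514.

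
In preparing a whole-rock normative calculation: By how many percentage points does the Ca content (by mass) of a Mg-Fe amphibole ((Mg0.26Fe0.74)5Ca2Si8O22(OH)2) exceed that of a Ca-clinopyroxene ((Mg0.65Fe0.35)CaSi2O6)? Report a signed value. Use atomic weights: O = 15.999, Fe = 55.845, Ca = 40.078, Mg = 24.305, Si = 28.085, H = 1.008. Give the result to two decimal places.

First mineral: 80.156 g Ca in 929.051 g formula = 8.63 wt% Ca.
Second mineral: 40.078 g Ca in 227.586 g formula = 17.61 wt% Ca.
8.63% − 17.61% gives a difference of -8.98 percentage points.

-8.98 percentage points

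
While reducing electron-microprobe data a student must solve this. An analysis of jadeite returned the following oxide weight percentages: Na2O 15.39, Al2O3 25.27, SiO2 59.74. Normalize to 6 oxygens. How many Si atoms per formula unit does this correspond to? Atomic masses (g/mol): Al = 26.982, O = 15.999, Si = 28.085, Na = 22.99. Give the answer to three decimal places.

2.002 Si apfu

Na2O: 15.39/61.979 = 0.24831 mol → 0.49662 mol Na, 0.24831 mol O.
Al2O3: 25.27/101.961 = 0.24784 mol → 0.49568 mol Al, 0.74352 mol O.
SiO2: 59.74/60.083 = 0.99429 mol → 0.99429 mol Si, 1.98858 mol O.
Total oxygen = 2.98041 mol. Normalization factor = 6/2.98041 = 2.01315.
Si per 6 O = 0.99429 × 2.01315 = 2.002.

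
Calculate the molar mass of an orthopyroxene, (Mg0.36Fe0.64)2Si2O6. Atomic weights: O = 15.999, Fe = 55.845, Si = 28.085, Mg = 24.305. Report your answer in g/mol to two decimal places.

241.15 g/mol

The formula mass is the sum 0.72·24.305 + 1.28·55.845 + 2·28.085 + 6·15.999.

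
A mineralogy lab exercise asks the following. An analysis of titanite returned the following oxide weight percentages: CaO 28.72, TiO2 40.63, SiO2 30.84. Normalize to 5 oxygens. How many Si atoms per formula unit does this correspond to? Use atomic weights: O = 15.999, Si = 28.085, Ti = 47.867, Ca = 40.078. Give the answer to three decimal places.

1.004 Si apfu

CaO: 28.72/56.077 = 0.51215 mol → 0.51215 mol Ca, 0.51215 mol O.
TiO2: 40.63/79.865 = 0.50873 mol → 0.50873 mol Ti, 1.01746 mol O.
SiO2: 30.84/60.083 = 0.51329 mol → 0.51329 mol Si, 1.02658 mol O.
Total oxygen = 2.55619 mol. Normalization factor = 5/2.55619 = 1.95604.
Si per 5 O = 0.51329 × 1.95604 = 1.004.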